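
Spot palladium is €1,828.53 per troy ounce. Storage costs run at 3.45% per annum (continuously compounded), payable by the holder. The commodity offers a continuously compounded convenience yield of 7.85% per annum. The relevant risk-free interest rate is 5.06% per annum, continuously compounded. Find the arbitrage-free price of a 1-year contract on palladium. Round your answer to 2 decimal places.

Net carry = r + u − y = 0.0506 + 0.0345 − 0.0785 = 0.0066
F = S·e^((r+u−y)T) = 1828.53 · e^(0.0066 × 1) = 1828.53 · e^0.00660000
= 1828.53 × 1.00662183 = €1,840.64 per troy ounce

€1,840.64 per troy ounce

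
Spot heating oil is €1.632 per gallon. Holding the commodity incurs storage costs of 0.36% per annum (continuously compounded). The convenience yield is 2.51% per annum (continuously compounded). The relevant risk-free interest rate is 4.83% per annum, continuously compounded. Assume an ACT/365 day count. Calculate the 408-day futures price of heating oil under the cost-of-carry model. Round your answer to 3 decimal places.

Net carry = r + u − y = 0.0483 + 0.0036 − 0.0251 = 0.0268
F = S·e^((r+u−y)T) = 1.632 · e^(0.0268 × 408/365) = 1.632 · e^0.029957
= 1.632 × 1.030410 = €1.682 per gallon

€1.682 per gallon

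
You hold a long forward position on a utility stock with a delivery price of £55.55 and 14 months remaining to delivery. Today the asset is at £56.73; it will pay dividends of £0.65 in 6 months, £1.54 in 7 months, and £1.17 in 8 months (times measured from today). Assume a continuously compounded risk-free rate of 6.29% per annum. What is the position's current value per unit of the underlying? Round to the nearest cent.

PV(remaining dividends) I = 0.65·e^(−0.0629·6/12) + 1.54·e^(−0.0629·7/12) + 1.17·e^(−0.0629·8/12) = 3.2363
Current forward F = (S − I)·e^(rT) = (56.73 − 3.2363)·e^(0.0629·14/12) = 53.4937 × 1.076143 = 57.5669
Value (long) = (F − K)·e^(−rT) = (57.5669 − 55.55) × 0.929245 = 1.8742
Value = £1.87

£1.87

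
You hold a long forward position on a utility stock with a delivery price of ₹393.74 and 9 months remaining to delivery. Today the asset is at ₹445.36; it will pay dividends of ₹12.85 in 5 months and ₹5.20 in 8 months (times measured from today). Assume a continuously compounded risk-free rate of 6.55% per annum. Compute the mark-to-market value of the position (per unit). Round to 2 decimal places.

₹53.01

PV(remaining dividends) I = 12.85·e^(−0.0655·5/12) + 5.20·e^(−0.0655·8/12) = 17.4819
Current forward F = (S − I)·e^(rT) = (445.36 − 17.4819)·e^(0.0655·9/12) = 427.8781 × 1.050352 = 449.4226
Value (long) = (F − K)·e^(−rT) = (449.4226 − 393.74) × 0.952062 = 53.0133
Value = ₹53.01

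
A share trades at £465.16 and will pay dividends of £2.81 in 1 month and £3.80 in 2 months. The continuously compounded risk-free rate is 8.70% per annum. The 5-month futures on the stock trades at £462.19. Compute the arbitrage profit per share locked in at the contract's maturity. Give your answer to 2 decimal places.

PV(dividends) I = 2.81·e^(−0.0870·1/12) + 3.80·e^(−0.0870·2/12) = 6.5350
Fair futures F* = (S − I)·e^(rT) = (465.16 − 6.5350)·e^0.036250 = 458.6250 × 1.036915 = 475.5551
Market £462.19 < fair 475.5551: forward underpriced → reverse cash-and-carry (short the stock, invest proceeds at r, pay the dividends, go long the forward).
Profit at T = |F_mkt − F*| = |462.19 − 475.5551| = £13.37 per share

£13.37 per share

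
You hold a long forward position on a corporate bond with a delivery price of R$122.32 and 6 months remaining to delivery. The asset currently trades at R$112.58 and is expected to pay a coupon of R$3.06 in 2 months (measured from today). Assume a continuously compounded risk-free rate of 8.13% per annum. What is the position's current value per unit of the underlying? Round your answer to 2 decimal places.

PV(remaining coupons) I = 3.06·e^(−0.0813·2/12) = 3.0188
Current forward F = (S − I)·e^(rT) = (112.58 − 3.0188)·e^(0.0813·6/12) = 109.5612 × 1.041488 = 114.1067
Value (long) = (F − K)·e^(−rT) = (114.1067 − 122.32) × 0.960165 = -7.8861
Value = -R$7.89

-R$7.89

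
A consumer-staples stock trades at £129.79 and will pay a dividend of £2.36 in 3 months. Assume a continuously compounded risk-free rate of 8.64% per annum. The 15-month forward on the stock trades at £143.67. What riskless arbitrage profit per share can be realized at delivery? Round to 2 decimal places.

£1.65 per share

PV(dividends) I = 2.36·e^(−0.0864·3/12) = 2.3096
Fair forward F* = (S − I)·e^(rT) = (129.79 − 2.3096)·e^0.108000 = 127.4804 × 1.114048 = 142.0193
Market £143.67 > fair 142.0193: forward overpriced → cash-and-carry (borrow at r, buy the stock and collect the dividends, short the forward).
Profit at T = |F_mkt − F*| = |143.67 − 142.0193| = £1.65 per share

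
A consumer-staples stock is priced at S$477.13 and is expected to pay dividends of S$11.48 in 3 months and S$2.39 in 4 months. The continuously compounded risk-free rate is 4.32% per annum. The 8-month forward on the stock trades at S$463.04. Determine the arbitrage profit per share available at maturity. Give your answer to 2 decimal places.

S$13.92 per share

PV(dividends) I = 11.48·e^(−0.0432·3/12) + 2.39·e^(−0.0432·4/12) = 13.7125
Fair forward F* = (S − I)·e^(rT) = (477.13 − 13.7125)·e^0.028800 = 463.4175 × 1.029219 = 476.9581
Market S$463.04 < fair 476.9581: forward underpriced → reverse cash-and-carry (short the stock, invest proceeds at r, pay the dividends, go long the forward).
Profit at T = |F_mkt − F*| = |463.04 − 476.9581| = S$13.92 per share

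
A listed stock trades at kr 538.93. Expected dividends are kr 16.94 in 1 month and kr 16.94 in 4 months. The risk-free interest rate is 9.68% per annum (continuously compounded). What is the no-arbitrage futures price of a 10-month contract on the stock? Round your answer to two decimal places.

kr 548.21

PV(dividends) I = 16.94·e^(−0.0968·1/12) + 16.94·e^(−0.0968·4/12)
I = 16.8039 + 16.4021 = 33.2060
F = (S − I)·e^(rT) = (538.93 − 33.2060) · e^(0.0968·10/12)
= 505.7240 · e^0.080667 = 505.7240 × 1.084010 = kr 548.21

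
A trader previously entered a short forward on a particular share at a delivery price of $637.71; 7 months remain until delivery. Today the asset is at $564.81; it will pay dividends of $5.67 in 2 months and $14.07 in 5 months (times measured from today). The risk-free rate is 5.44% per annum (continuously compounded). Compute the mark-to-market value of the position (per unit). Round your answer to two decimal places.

PV(remaining dividends) I = 5.67·e^(−0.0544·2/12) + 14.07·e^(−0.0544·5/12) = 19.3735
Current forward F = (S − I)·e^(rT) = (564.81 − 19.3735)·e^(0.0544·7/12) = 545.4365 × 1.032242 = 563.0225
Value (long) = (F − K)·e^(−rT) = (563.0225 − 637.71) × 0.968765 = -72.3546
Short position value = −(long value) = $72.35

$72.35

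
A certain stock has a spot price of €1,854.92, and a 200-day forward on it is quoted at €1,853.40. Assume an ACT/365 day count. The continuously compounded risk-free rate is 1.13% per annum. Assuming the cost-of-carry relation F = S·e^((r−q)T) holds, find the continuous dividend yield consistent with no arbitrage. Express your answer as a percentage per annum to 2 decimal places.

1.28%

From F = S·e^((r−q)T): (r − q) = ln(F/S)/T
ln(1853.40/1854.92) = ln(0.999181) = -0.000819
(r − q) = -0.000819 / (200/365) = -0.001495
q = r − ln(F/S)/T = 0.0113 + 0.001495 = 0.012795
q = 1.28%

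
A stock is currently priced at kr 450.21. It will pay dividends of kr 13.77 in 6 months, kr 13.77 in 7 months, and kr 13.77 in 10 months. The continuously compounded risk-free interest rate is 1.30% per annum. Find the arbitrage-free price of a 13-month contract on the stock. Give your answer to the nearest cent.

kr 415.05

PV(dividends) I = 13.77·e^(−0.0130·6/12) + 13.77·e^(−0.0130·7/12) + 13.77·e^(−0.0130·10/12)
I = 13.6808 + 13.6660 + 13.6216 = 40.9684
F = (S − I)·e^(rT) = (450.21 − 40.9684) · e^(0.0130·13/12)
= 409.2416 · e^0.014083 = 409.2416 × 1.014183 = kr 415.05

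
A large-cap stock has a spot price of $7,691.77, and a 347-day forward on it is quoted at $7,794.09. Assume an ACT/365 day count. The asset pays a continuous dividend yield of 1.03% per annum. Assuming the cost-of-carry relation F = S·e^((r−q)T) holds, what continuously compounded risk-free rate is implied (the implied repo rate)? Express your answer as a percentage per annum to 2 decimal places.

From F = S·e^((r−q)T): (r − q) = ln(F/S)/T
ln(7794.09/7691.77) = ln(1.013303) = 0.013215
(r − q) = 0.013215 / (347/365) = 0.013901
r = ln(F/S)/T + q = 0.013901 + 0.0103 = 0.024201
r = 2.42%

2.42%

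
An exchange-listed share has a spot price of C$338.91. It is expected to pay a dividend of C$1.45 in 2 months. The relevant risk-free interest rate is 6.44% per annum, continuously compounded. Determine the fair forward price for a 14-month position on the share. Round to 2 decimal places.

C$363.81

PV(dividends) I = 1.45·e^(−0.0644·2/12)
I = 1.4345
F = (S − I)·e^(rT) = (338.91 − 1.4345) · e^(0.0644·14/12)
= 337.4755 · e^0.075133 = 337.4755 × 1.078028 = C$363.81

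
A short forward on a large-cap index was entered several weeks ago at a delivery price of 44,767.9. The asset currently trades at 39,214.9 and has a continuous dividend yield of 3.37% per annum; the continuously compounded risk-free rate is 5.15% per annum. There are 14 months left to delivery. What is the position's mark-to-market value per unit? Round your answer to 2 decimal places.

Current fair forward for the remaining 14 months: F = S·e^((r − q)·T), (r − q) = 0.0515 − 0.0337 = 0.0178
F = 39214.9 · e^(0.0178 × 14/12) = 39214.9 × 1.02098379 = 40037.7772
Value of long forward = (F − K)·e^(−rT) = (40037.7772 − 44767.9) · e^(−0.0515·14/12)
= -4730.1228 × 0.94168606 = -4454.29
Short position value = −(long value) = 4454.29

4454.29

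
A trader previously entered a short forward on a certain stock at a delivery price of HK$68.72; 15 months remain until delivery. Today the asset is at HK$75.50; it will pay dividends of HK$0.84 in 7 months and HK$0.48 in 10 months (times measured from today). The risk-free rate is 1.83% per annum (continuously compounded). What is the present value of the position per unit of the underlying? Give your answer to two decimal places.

PV(remaining dividends) I = 0.84·e^(−0.0183·7/12) + 0.48·e^(−0.0183·10/12) = 1.3038
Current forward F = (S − I)·e^(rT) = (75.50 − 1.3038)·e^(0.0183·15/12) = 74.1962 × 1.023139 = 75.9130
Value (long) = (F − K)·e^(−rT) = (75.9130 − 68.72) × 0.977385 = 7.0303
Short position value = −(long value) = -HK$7.03

-HK$7.03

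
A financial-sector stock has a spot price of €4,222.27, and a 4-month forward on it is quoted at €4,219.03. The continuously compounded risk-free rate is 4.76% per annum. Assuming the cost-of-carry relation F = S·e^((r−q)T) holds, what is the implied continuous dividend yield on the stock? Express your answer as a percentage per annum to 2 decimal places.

4.99%

From F = S·e^((r−q)T): (r − q) = ln(F/S)/T
ln(4219.03/4222.27) = ln(0.999233) = -0.000767
(r − q) = -0.000767 / (4/12) = -0.002301
q = r − ln(F/S)/T = 0.0476 + 0.002301 = 0.049901
q = 4.99%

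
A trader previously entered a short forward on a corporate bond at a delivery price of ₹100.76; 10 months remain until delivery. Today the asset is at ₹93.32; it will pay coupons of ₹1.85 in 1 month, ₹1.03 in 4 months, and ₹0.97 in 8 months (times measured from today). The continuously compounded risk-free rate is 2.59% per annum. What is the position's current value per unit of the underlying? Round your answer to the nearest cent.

PV(remaining coupons) I = 1.85·e^(−0.0259·1/12) + 1.03·e^(−0.0259·4/12) + 0.97·e^(−0.0259·8/12) = 3.8206
Current forward F = (S − I)·e^(rT) = (93.32 − 3.8206)·e^(0.0259·10/12) = 89.4994 × 1.021818 = 91.4521
Value (long) = (F − K)·e^(−rT) = (91.4521 − 100.76) × 0.978648 = -9.1092
Short position value = −(long value) = ₹9.11

₹9.11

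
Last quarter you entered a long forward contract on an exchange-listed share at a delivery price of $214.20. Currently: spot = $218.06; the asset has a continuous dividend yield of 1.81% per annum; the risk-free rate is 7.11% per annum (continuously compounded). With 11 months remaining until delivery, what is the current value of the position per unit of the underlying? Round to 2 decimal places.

$13.79

Current fair forward for the remaining 11 months: F = S·e^((r − q)·T), (r − q) = 0.0711 − 0.0181 = 0.0530
F = 218.06 · e^(0.0530 × 11/12) = 218.06 × 1.049783 = 228.9157
Value of long forward = (F − K)·e^(−rT) = (228.9157 − 214.20) · e^(−0.0711·11/12)
= 14.7157 × 0.936903 = 13.79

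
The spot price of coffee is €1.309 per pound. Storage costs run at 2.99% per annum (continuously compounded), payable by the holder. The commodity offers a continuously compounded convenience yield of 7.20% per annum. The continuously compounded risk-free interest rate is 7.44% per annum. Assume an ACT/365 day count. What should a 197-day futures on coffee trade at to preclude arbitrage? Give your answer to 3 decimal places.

Net carry = r + u − y = 0.0744 + 0.0299 − 0.0720 = 0.0323
F = S·e^((r+u−y)T) = 1.309 · e^(0.0323 × 197/365) = 1.309 · e^0.017433
= 1.309 × 1.017586 = €1.332 per pound

€1.332 per pound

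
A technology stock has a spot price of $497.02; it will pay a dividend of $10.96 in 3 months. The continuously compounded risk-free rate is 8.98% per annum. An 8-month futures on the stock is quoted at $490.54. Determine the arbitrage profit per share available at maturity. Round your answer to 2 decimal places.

$25.77 per share

PV(dividends) I = 10.96·e^(−0.0898·3/12) = 10.7167
Fair futures F* = (S − I)·e^(rT) = (497.02 − 10.7167)·e^0.059867 = 486.3033 × 1.061695 = 516.3058
Market $490.54 < fair 516.3058: forward underpriced → reverse cash-and-carry (short the stock, invest proceeds at r, pay the dividends, go long the forward).
Profit at T = |F_mkt − F*| = |490.54 − 516.3058| = $25.77 per share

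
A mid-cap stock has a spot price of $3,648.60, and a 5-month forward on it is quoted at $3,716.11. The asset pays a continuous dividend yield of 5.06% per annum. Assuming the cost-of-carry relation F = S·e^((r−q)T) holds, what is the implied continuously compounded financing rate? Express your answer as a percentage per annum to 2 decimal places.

9.46%

From F = S·e^((r−q)T): (r − q) = ln(F/S)/T
ln(3716.11/3648.60) = ln(1.018503) = 0.018334
(r − q) = 0.018334 / (5/12) = 0.044002
r = ln(F/S)/T + q = 0.044002 + 0.0506 = 0.094602
r = 9.46%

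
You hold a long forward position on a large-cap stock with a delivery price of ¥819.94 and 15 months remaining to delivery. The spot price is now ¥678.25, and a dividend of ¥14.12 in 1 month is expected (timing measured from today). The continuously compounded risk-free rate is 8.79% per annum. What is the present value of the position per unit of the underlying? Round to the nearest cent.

-¥70.39

PV(remaining dividends) I = 14.12·e^(−0.0879·1/12) = 14.0169
Current forward F = (S − I)·e^(rT) = (678.25 − 14.0169)·e^(0.0879·15/12) = 664.2331 × 1.116139 = 741.3765
Value (long) = (F − K)·e^(−rT) = (741.3765 − 819.94) × 0.895946 = -70.3887
Value = -¥70.39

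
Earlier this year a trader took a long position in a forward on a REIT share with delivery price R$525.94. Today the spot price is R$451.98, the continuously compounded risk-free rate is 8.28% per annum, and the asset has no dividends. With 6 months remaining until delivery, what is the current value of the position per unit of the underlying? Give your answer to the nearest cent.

-R$52.63

Current fair forward for the remaining 6 months: F = S·e^(r·T), r = 0.0828
F = 451.98 · e^(0.0828 × 6/12) = 451.98 × 1.042269 = 471.0847
Value of long forward = (F − K)·e^(−rT) = (471.0847 − 525.94) · e^(−0.0828·6/12)
= -54.8553 × 0.959445 = -52.63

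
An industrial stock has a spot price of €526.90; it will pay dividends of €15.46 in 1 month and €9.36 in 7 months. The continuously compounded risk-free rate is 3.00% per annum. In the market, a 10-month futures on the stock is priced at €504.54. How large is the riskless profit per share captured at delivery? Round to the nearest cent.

€10.46 per share

PV(dividends) I = 15.46·e^(−0.0300·1/12) + 9.36·e^(−0.0300·7/12) = 24.6190
Fair futures F* = (S − I)·e^(rT) = (526.90 − 24.6190)·e^0.025000 = 502.2810 × 1.025315 = 514.9962
Market €504.54 < fair 514.9962: forward underpriced → reverse cash-and-carry (short the stock, invest proceeds at r, pay the dividends, go long the forward).
Profit at T = |F_mkt − F*| = |504.54 − 514.9962| = €10.46 per share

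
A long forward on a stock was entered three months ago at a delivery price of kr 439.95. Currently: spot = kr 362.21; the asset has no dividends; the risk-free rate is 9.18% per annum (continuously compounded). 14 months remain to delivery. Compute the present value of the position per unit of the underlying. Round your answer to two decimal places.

Current fair forward for the remaining 14 months: F = S·e^(r·T), r = 0.0918
F = 362.21 · e^(0.0918 × 14/12) = 362.21 × 1.113046 = 403.1564
Value of long forward = (F − K)·e^(−rT) = (403.1564 − 439.95) · e^(−0.0918·14/12)
= -36.7936 × 0.898436 = -33.06

-kr 33.06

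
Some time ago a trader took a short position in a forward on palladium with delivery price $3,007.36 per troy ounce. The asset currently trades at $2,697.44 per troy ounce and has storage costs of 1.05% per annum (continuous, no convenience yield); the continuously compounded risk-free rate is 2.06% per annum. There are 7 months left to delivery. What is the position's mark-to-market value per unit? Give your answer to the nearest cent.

Current fair forward for the remaining 7 months: F = S·e^((r + u)·T), (r + u) = 0.0206 + 0.0105 = 0.0311
F = 2697.44 · e^(0.0311 × 7/12) = 2697.44 × 1.01830723 = 2746.8227
Value of long forward = (F − K)·e^(−rT) = (2746.8227 − 3007.36) · e^(−0.0206·7/12)
= -260.5373 × 0.98805525 = -257.43
Short position value = −(long value) = $257.43

$257.43 per troy ounce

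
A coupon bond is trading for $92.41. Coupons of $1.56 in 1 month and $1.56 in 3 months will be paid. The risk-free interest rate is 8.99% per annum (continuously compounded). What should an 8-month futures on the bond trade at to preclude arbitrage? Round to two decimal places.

PV(coupons) I = 1.56·e^(−0.0899·1/12) + 1.56·e^(−0.0899·3/12)
I = 1.5484 + 1.5253 = 3.0737
F = (S − I)·e^(rT) = (92.41 − 3.0737) · e^(0.0899·8/12)
= 89.3363 · e^0.059933 = 89.3363 × 1.061765 = $94.85

$94.85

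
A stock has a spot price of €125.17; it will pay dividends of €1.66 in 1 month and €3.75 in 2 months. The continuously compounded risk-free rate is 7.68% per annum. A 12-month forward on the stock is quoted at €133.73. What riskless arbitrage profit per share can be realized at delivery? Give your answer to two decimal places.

€4.35 per share

PV(dividends) I = 1.66·e^(−0.0768·1/12) + 3.75·e^(−0.0768·2/12) = 5.3517
Fair forward F* = (S − I)·e^(rT) = (125.17 − 5.3517)·e^0.076800 = 119.8183 × 1.079826 = 129.3829
Market €133.73 > fair 129.3829: forward overpriced → cash-and-carry (borrow at r, buy the stock and collect the dividends, short the forward).
Profit at T = |F_mkt − F*| = |133.73 − 129.3829| = €4.35 per share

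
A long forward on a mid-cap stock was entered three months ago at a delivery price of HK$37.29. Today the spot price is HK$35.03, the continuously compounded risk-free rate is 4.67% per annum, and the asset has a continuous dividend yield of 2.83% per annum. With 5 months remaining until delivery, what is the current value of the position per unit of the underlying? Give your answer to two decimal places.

-HK$1.95

Current fair forward for the remaining 5 months: F = S·e^((r − q)·T), (r − q) = 0.0467 − 0.0283 = 0.0184
F = 35.03 · e^(0.0184 × 5/12) = 35.03 × 1.007696 = 35.2996
Value of long forward = (F − K)·e^(−rT) = (35.2996 − 37.29) · e^(−0.0467·5/12)
= -1.9904 × 0.980730 = -1.95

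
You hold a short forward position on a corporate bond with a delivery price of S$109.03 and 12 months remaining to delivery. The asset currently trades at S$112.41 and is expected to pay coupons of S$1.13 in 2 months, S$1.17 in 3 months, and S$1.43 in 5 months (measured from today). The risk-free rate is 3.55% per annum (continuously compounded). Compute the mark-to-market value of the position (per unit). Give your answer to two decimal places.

PV(remaining coupons) I = 1.13·e^(−0.0355·2/12) + 1.17·e^(−0.0355·3/12) + 1.43·e^(−0.0355·5/12) = 3.6920
Current forward F = (S − I)·e^(rT) = (112.41 − 3.6920)·e^(0.0355·12/12) = 108.7180 × 1.036138 = 112.6469
Value (long) = (F − K)·e^(−rT) = (112.6469 − 109.03) × 0.965123 = 3.4908
Short position value = −(long value) = -S$3.49

-S$3.49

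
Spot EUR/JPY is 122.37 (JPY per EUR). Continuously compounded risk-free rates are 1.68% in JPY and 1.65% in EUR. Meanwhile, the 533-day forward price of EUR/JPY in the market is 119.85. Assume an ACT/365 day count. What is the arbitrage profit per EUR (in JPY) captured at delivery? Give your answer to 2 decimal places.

Fair forward: F* = S·e^(carry·T), with carry = (r_JPY − r_EUR) = 0.0168 − 0.0165 = 0.0003
F* = 122.37 · e^(0.0003 × 533/365) = 122.37 · e^0.000438 = 122.37 × 1.000438 = 122.4236
Market 119.85 < fair 122.4236: forward underpriced → reverse cash-and-carry (short spot, go long the forward).
At maturity, profit = |F_mkt − F*| = |119.85 − 122.4236| = 2.57 per EUR (in JPY)

2.57 per EUR (in JPY)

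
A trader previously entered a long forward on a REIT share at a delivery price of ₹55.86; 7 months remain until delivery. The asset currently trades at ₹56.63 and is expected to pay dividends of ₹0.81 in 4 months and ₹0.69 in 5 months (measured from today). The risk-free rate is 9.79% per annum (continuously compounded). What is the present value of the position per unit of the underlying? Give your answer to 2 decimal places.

PV(remaining dividends) I = 0.81·e^(−0.0979·4/12) + 0.69·e^(−0.0979·5/12) = 1.4464
Current forward F = (S − I)·e^(rT) = (56.63 − 1.4464)·e^(0.0979·7/12) = 55.1836 × 1.058771 = 58.4268
Value (long) = (F − K)·e^(−rT) = (58.4268 − 55.86) × 0.944492 = 2.4243
Value = ₹2.42

₹2.42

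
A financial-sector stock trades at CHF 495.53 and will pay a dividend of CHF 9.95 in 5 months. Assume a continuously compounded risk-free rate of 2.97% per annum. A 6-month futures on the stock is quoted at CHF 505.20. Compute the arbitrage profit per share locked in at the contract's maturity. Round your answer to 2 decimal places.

PV(dividends) I = 9.95·e^(−0.0297·5/12) = 9.8276
Fair futures F* = (S − I)·e^(rT) = (495.53 − 9.8276)·e^0.014850 = 485.7024 × 1.014961 = 492.9690
Market CHF 505.20 > fair 492.9690: forward overpriced → cash-and-carry (borrow at r, buy the stock and collect the dividends, short the forward).
Profit at T = |F_mkt − F*| = |505.20 − 492.9690| = CHF 12.23 per share

CHF 12.23 per share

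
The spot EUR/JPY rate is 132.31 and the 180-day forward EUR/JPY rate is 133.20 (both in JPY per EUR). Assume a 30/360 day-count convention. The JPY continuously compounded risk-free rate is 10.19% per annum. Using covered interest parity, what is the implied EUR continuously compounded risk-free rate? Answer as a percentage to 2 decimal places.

8.85%

F = S·e^((r_JPY − r_EUR)T) ⇒ r_EUR = r_JPY − ln(F/S)/T
ln(133.20/132.31) = 0.006704; /(180/360) = 0.013408
r_EUR = 0.1019 − 0.013408 = 0.088492
r_EUR = 8.85%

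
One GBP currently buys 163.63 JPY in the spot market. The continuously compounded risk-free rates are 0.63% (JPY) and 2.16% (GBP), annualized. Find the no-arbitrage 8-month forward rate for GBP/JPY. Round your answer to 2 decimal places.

161.97

F = S·e^((r_JPY − r_GBP)T) = 163.63 · e^((0.0063 − 0.0216) × 8/12)
= 163.63 · e^-0.010200 = 163.63 × 0.989852
F = 161.97 JPY per GBP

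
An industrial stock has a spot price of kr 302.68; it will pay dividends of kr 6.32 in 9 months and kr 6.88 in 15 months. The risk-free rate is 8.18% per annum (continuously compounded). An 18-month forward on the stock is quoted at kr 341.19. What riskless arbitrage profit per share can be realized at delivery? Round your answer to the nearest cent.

PV(dividends) I = 6.32·e^(−0.0818·9/12) + 6.88·e^(−0.0818·15/12) = 12.1552
Fair forward F* = (S − I)·e^(rT) = (302.68 − 12.1552)·e^0.122700 = 290.5248 × 1.130545 = 328.4514
Market kr 341.19 > fair 328.4514: forward overpriced → cash-and-carry (borrow at r, buy the stock and collect the dividends, short the forward).
Profit at T = |F_mkt − F*| = |341.19 − 328.4514| = kr 12.74 per share

kr 12.74 per share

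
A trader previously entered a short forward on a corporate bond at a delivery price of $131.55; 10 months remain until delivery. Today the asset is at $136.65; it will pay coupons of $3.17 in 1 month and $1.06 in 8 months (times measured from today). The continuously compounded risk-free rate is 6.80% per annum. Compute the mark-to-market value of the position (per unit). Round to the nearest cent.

-$8.18

PV(remaining coupons) I = 3.17·e^(−0.0680·1/12) + 1.06·e^(−0.0680·8/12) = 4.1651
Current forward F = (S − I)·e^(rT) = (136.65 − 4.1651)·e^(0.0680·10/12) = 132.4849 × 1.058303 = 140.2092
Value (long) = (F − K)·e^(−rT) = (140.2092 − 131.55) × 0.944909 = 8.1822
Short position value = −(long value) = -$8.18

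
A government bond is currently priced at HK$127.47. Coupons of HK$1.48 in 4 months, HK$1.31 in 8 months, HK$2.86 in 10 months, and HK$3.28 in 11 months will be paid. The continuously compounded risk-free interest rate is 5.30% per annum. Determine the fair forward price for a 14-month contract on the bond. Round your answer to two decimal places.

HK$126.47

PV(coupons) I = 1.48·e^(−0.0530·4/12) + 1.31·e^(−0.0530·8/12) + 2.86·e^(−0.0530·10/12) + 3.28·e^(−0.0530·11/12)
I = 1.4541 + 1.2645 + 2.7364 + 3.1245 = 8.5795
F = (S − I)·e^(rT) = (127.47 − 8.5795) · e^(0.0530·14/12)
= 118.8905 · e^0.061833 = 118.8905 × 1.063785 = HK$126.47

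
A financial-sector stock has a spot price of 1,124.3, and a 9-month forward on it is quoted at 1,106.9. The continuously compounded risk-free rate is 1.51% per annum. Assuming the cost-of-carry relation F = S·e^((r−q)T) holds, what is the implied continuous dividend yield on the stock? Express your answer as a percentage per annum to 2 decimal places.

3.59%

From F = S·e^((r−q)T): (r − q) = ln(F/S)/T
ln(1106.9/1124.3) = ln(0.984524) = -0.015597
(r − q) = -0.015597 / (9/12) = -0.020796
q = r − ln(F/S)/T = 0.0151 + 0.020796 = 0.035896
q = 3.59%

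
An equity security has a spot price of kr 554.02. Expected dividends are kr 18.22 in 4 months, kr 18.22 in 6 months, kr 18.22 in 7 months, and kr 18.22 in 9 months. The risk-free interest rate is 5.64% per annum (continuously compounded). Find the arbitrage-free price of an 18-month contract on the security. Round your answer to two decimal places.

PV(dividends) I = 18.22·e^(−0.0564·4/12) + 18.22·e^(−0.0564·6/12) + 18.22·e^(−0.0564·7/12) + 18.22·e^(−0.0564·9/12)
I = 17.8807 + 17.7134 + 17.6303 + 17.4654 = 70.6898
F = (S − I)·e^(rT) = (554.02 − 70.6898) · e^(0.0564·18/12)
= 483.3302 · e^0.084600 = 483.3302 × 1.088282 = kr 526.00

kr 526.00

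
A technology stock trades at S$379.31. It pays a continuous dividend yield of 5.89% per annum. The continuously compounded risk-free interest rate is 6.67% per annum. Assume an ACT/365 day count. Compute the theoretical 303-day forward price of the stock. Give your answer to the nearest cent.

S$381.77

F = S·e^((r − q)T) = 379.31 · e^((0.0667 − 0.0589) × 303/365)
= 379.31 · e^0.006475 = 379.31 × 1.006496
F = S$381.77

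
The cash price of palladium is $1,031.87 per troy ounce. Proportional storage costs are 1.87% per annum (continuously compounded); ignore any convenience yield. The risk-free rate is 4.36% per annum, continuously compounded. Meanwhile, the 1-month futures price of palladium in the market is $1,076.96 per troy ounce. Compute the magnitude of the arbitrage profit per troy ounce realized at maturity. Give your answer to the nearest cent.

$39.72 per troy ounce

Fair futures: F* = S·e^(carry·T), with carry = (r + u) = 0.0436 + 0.0187 = 0.0623
F* = 1031.87 · e^(0.0623 × 1/12) = 1031.87 · e^0.00519167 = 1031.87 × 1.00520517 = $1037.2411
Market $1076.96 > fair $1037.2411: forward overpriced → cash-and-carry (buy spot, short the forward).
At maturity, profit = |F_mkt − F*| = |1076.96 − 1037.2411| = $39.72 per troy ounce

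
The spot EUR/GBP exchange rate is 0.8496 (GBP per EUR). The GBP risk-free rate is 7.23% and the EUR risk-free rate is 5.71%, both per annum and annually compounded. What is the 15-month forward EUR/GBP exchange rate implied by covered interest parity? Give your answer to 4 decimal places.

0.8649

By covered interest parity, F = S · (1+r_GBP)^T / (1+r_EUR)^T
= 0.8496 × 1.091177 / 1.071877 = 0.8496 × 1.018006
F = 0.8649 GBP per EUR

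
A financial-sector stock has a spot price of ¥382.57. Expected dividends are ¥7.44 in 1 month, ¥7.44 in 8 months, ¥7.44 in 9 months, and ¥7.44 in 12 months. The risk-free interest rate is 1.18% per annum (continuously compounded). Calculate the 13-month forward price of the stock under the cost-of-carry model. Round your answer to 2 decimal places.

PV(dividends) I = 7.44·e^(−0.0118·1/12) + 7.44·e^(−0.0118·8/12) + 7.44·e^(−0.0118·9/12) + 7.44·e^(−0.0118·12/12)
I = 7.4327 + 7.3817 + 7.3744 + 7.3527 = 29.5415
F = (S − I)·e^(rT) = (382.57 − 29.5415) · e^(0.0118·13/12)
= 353.0285 · e^0.012783 = 353.0285 × 1.012865 = ¥357.57

¥357.57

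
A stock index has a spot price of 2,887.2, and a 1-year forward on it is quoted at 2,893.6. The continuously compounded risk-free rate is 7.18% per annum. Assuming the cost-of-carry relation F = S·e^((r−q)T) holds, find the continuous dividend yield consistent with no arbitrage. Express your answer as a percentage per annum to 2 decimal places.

6.96%

From F = S·e^((r−q)T): (r − q) = ln(F/S)/T
ln(2893.6/2887.2) = ln(1.002217) = 0.002215
(r − q) = 0.002215 / (1) = 0.002215
q = r − ln(F/S)/T = 0.0718 − 0.002215 = 0.069585
q = 6.96%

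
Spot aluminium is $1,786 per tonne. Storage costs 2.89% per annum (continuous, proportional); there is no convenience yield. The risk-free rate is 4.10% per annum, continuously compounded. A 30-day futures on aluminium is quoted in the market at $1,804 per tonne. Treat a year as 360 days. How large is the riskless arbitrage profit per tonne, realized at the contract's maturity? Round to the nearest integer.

Fair futures: F* = S·e^(carry·T), with carry = (r + u) = 0.0410 + 0.0289 = 0.0699
F* = 1786 · e^(0.0699 × 30/360) = 1786 · e^0.005825 = 1786 × 1.005842 = $1796.4338
Market $1804 > fair $1796.4338: forward overpriced → cash-and-carry (buy spot, short the forward).
At maturity, profit = |F_mkt − F*| = |1804 − 1796.4338| = $8 per tonne

$8 per tonne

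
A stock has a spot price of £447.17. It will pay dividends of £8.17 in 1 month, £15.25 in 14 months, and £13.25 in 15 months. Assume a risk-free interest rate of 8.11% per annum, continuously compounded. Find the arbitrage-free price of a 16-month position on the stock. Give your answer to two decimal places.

PV(dividends) I = 8.17·e^(−0.0811·1/12) + 15.25·e^(−0.0811·14/12) + 13.25·e^(−0.0811·15/12)
I = 8.1150 + 13.8733 + 11.9726 = 33.9609
F = (S − I)·e^(rT) = (447.17 − 33.9609) · e^(0.0811·16/12)
= 413.2091 · e^0.108133 = 413.2091 × 1.114196 = £460.40

£460.40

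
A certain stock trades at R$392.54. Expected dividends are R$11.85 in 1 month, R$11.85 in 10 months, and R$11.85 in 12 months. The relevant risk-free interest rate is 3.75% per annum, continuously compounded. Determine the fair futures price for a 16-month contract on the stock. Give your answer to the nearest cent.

PV(dividends) I = 11.85·e^(−0.0375·1/12) + 11.85·e^(−0.0375·10/12) + 11.85·e^(−0.0375·12/12)
I = 11.8130 + 11.4854 + 11.4139 = 34.7123
F = (S − I)·e^(rT) = (392.54 − 34.7123) · e^(0.0375·16/12)
= 357.8277 · e^0.050000 = 357.8277 × 1.051271 = R$376.17

R$376.17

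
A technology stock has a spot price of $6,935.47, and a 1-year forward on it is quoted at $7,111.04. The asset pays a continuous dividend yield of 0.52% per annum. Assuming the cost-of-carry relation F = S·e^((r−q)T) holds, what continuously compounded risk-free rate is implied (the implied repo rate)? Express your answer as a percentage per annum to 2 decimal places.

From F = S·e^((r−q)T): (r − q) = ln(F/S)/T
ln(7111.04/6935.47) = ln(1.025315) = 0.025000
(r − q) = 0.025000 / (1) = 0.025000
r = ln(F/S)/T + q = 0.025000 + 0.0052 = 0.030200
r = 3.02%

3.02%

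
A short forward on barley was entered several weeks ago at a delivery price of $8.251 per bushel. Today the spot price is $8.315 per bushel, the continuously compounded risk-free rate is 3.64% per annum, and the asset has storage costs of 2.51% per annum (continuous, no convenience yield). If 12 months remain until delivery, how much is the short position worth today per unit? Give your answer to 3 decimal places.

Current fair forward for the remaining 12 months: F = S·e^((r + u)·T), (r + u) = 0.0364 + 0.0251 = 0.0615
F = 8.315 · e^(0.0615 × 12/12) = 8.315 × 1.063430 = 8.8424
Value of long forward = (F − K)·e^(−rT) = (8.8424 − 8.251) · e^(−0.0364·12/12)
= 0.5914 × 0.964255 = 0.570
Short position value = −(long value) = -$0.570

-$0.570 per bushel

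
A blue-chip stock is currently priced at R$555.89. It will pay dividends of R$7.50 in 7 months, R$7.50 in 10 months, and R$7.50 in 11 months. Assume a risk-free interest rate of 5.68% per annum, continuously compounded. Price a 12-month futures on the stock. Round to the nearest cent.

R$565.59

PV(dividends) I = 7.50·e^(−0.0568·7/12) + 7.50·e^(−0.0568·10/12) + 7.50·e^(−0.0568·11/12)
I = 7.2556 + 7.1533 + 7.1195 = 21.5284
F = (S − I)·e^(rT) = (555.89 − 21.5284) · e^(0.0568·12/12)
= 534.3616 · e^0.056800 = 534.3616 × 1.058444 = R$565.59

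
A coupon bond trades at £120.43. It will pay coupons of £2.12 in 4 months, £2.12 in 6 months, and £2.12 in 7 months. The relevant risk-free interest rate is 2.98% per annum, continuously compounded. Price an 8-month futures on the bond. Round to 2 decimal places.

£116.45

PV(coupons) I = 2.12·e^(−0.0298·4/12) + 2.12·e^(−0.0298·6/12) + 2.12·e^(−0.0298·7/12)
I = 2.0990 + 2.0886 + 2.0835 = 6.2711
F = (S − I)·e^(rT) = (120.43 − 6.2711) · e^(0.0298·8/12)
= 114.1589 · e^0.019867 = 114.1589 × 1.020066 = £116.45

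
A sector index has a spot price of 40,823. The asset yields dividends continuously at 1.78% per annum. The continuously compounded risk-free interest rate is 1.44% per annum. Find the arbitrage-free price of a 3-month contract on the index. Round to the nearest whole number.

F = S·e^((r − q)T) = 40823 · e^((0.0144 − 0.0178) × 3/12)
= 40823 · e^-0.000850 = 40823 × 0.999150
F = 40,788

40,788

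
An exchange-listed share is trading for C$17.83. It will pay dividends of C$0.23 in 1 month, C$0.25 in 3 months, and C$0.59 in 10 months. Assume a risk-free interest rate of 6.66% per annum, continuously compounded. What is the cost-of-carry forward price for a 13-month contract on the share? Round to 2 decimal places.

PV(dividends) I = 0.23·e^(−0.0666·1/12) + 0.25·e^(−0.0666·3/12) + 0.59·e^(−0.0666·10/12)
I = 0.2287 + 0.2459 + 0.5581 = 1.0327
F = (S − I)·e^(rT) = (17.83 − 1.0327) · e^(0.0666·13/12)
= 16.7973 · e^0.072150 = 16.7973 × 1.074817 = C$18.05

C$18.05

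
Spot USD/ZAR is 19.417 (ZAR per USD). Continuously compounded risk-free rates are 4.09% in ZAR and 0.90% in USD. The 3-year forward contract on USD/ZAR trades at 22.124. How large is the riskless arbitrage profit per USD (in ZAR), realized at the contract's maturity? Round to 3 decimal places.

Fair forward: F* = S·e^(carry·T), with carry = (r_ZAR − r_USD) = 0.0409 − 0.0090 = 0.0319
F* = 19.417 · e^(0.0319 × 3) = 19.417 · e^0.095700 = 19.417 × 1.100429 = 21.3670
Market 22.124 > fair 21.3670: forward overpriced → cash-and-carry (buy spot, short the forward).
At maturity, profit = |F_mkt − F*| = |22.124 − 21.3670| = 0.757 per USD (in ZAR)

0.757 per USD (in ZAR)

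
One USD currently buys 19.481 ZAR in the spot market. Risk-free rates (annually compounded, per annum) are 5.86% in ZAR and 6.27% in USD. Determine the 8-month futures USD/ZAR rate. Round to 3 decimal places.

By covered interest parity, F = S · (1+r_ZAR)^T / (1+r_USD)^T
= 19.481 × 1.038695 / 1.041375 = 19.481 × 0.997426
F = 19.431 ZAR per USD

19.431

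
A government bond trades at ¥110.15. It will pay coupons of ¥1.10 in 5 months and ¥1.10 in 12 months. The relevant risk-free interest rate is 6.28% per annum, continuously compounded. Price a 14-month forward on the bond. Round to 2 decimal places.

¥116.26

PV(coupons) I = 1.10·e^(−0.0628·5/12) + 1.10·e^(−0.0628·12/12)
I = 1.0716 + 1.0330 = 2.1046
F = (S − I)·e^(rT) = (110.15 − 2.1046) · e^(0.0628·14/12)
= 108.0454 · e^0.073267 = 108.0454 × 1.076018 = ¥116.26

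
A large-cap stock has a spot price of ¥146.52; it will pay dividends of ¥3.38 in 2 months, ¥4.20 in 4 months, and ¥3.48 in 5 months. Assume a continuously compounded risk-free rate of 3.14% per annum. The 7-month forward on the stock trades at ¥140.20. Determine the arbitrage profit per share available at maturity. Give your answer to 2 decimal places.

¥2.13 per share

PV(dividends) I = 3.38·e^(−0.0314·2/12) + 4.20·e^(−0.0314·4/12) + 3.48·e^(−0.0314·5/12) = 10.9534
Fair forward F* = (S − I)·e^(rT) = (146.52 − 10.9534)·e^0.018317 = 135.5666 × 1.018486 = 138.0727
Market ¥140.20 > fair 138.0727: forward overpriced → cash-and-carry (borrow at r, buy the stock and collect the dividends, short the forward).
Profit at T = |F_mkt − F*| = |140.20 − 138.0727| = ¥2.13 per share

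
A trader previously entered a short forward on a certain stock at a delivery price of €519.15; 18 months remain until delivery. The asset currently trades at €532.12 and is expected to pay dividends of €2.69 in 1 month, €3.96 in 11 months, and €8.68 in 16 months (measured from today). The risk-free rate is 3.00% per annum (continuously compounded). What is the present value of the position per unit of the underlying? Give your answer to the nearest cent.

-€20.94

PV(remaining dividends) I = 2.69·e^(−0.0300·1/12) + 3.96·e^(−0.0300·11/12) + 8.68·e^(−0.0300·16/12) = 14.8755
Current forward F = (S − I)·e^(rT) = (532.12 − 14.8755)·e^(0.0300·18/12) = 517.2445 × 1.046028 = 541.0522
Value (long) = (F − K)·e^(−rT) = (541.0522 − 519.15) × 0.955997 = 20.9384
Short position value = −(long value) = -€20.94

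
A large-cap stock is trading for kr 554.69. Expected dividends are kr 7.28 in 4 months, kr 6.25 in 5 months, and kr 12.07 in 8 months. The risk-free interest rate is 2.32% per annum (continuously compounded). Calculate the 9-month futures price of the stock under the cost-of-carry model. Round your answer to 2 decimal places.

PV(dividends) I = 7.28·e^(−0.0232·4/12) + 6.25·e^(−0.0232·5/12) + 12.07·e^(−0.0232·8/12)
I = 7.2239 + 6.1899 + 11.8848 = 25.2986
F = (S − I)·e^(rT) = (554.69 − 25.2986) · e^(0.0232·9/12)
= 529.3914 · e^0.017400 = 529.3914 × 1.017552 = kr 538.68

kr 538.68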